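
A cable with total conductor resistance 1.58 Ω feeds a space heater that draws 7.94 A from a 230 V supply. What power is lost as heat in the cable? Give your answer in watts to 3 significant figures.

Only the current and the line resistance are needed for the I²R loss.
The cable carries the full 7.94 A.
P_line = I² R_line = (7.940)² × 1.58 = 99.61 W

99.6 W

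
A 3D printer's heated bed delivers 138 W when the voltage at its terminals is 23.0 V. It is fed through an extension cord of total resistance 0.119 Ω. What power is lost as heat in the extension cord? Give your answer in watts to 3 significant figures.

Only the current and the line resistance are needed for the I²R loss.
I = P / V = 138 / 23.0 = 6.000 A through the extension cord.
P_line = I² R_line = (6.000)² × 0.119 = 4.284 W

4.28 W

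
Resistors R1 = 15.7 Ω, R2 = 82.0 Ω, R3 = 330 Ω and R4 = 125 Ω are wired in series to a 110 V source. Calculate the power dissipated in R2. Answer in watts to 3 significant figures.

Every series element carries the same I. Get I from the total resistance, then P = I² × R2.
R_total = 15.7 + 82.0 + 330 + 125 = 552.7 Ω
I = V / R_total = 110 / 552.7 = 0.1990 A
P_R2 = I² × R2 = (0.1990)² × 82.0 = 3.248 W

3.25 W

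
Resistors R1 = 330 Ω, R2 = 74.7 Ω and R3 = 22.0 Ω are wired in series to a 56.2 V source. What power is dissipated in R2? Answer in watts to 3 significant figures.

Every series element carries the same I. Get I from the total resistance, then P = I² × R2.
R_total = 330 + 74.7 + 22.0 = 426.7 Ω
I = V / R_total = 56.2 / 426.7 = 0.1317 A
P_R2 = I² × R2 = (0.1317)² × 74.7 = 1.296 W

1.30 W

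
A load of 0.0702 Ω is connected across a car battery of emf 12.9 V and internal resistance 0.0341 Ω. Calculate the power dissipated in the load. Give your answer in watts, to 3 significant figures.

Load and internal resistance form a series loop — compute the loop current, then the load power via I²R.
I = ε / (r + R) = 12.9 / (0.0341 + 0.0702) = 123.7 A
P_load = I² R = (123.7)² × 0.0702 = 1074 W

1070 W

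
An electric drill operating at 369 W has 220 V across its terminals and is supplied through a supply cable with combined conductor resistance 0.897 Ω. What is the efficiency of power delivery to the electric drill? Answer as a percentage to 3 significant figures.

I = P / V = 369 / 220 = 1.677 A through the supply cable.
P_line = I² R_line = (1.677)² × 0.897 = 2.523 W
P_source = P_load + P_line = 369.0 + 2.523 = 371.5 W
η = P_load / P_source = 369.0 / 371.5 = 0.9932

99.3 %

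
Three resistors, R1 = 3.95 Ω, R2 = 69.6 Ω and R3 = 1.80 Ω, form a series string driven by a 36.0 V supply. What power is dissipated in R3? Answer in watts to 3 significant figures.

In a series string the same current flows through every resistor — find that current, then P = I²R for the one we want.
R_total = 3.95 + 69.6 + 1.80 = 75.35 Ω
I = V / R_total = 36.0 / 75.35 = 0.4778 A
P_R3 = I² × R3 = (0.4778)² × 1.80 = 0.4109 W

0.411 W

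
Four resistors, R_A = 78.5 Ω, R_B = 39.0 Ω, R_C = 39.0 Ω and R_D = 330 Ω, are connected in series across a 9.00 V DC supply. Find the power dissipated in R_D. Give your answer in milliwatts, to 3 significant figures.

In a series string the same current flows through every resistor — find that current, then P = I²R for the one we want.
R_total = 78.5 + 39.0 + 39.0 + 330 = 486.5 Ω
I = V / R_total = 9.00 / 486.5 = 0.01850 A
P_R_D = I² × R_D = (0.01850)² × 330 = 0.1129 W

113 mW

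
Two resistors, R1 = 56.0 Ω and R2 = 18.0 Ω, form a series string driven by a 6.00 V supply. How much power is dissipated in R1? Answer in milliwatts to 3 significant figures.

368 mW

Since the resistors are in series they all carry the loop current I = V/R_total; the power in any one is I²R.
R_total = 56.0 + 18.0 = 74.00 Ω
I = V / R_total = 6.00 / 74.00 = 0.08108 A
P_R1 = I² × R1 = (0.08108)² × 56.0 = 0.3682 W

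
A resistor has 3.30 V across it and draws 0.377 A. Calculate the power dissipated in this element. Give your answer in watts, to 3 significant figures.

V and I are known directly — P = V I, no intermediate step needed.
P = 3.30 V × 0.3770 A = 1.244 W

1.24 W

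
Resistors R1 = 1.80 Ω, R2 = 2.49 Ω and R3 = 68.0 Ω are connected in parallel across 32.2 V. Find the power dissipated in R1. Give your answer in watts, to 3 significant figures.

576 W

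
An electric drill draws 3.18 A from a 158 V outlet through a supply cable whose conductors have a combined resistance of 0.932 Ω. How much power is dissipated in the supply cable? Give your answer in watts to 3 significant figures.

Only the current and the line resistance are needed for the I²R loss.
The supply cable carries the full 3.18 A.
P_line = I² R_line = (3.180)² × 0.932 = 9.425 W

9.42 W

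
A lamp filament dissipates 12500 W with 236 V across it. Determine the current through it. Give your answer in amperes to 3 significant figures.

53.0 A

The two known quantities fix the third via I = P / V.
I = 12500 / 236 = 52.97 A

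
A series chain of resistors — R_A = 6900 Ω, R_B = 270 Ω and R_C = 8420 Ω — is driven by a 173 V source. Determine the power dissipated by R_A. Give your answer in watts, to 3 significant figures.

The current is common to all series resistors; compute it, then apply P = I²R for the target.
R_total = 6900 + 270 + 8420 = 15590 Ω
I = V / R_total = 173 / 15590 = 0.01110 A
P_R_A = I² × R_A = (0.01110)² × 6900 = 0.8497 W

0.850 W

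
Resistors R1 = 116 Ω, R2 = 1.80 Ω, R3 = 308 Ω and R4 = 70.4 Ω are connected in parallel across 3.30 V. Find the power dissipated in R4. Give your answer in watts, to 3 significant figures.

R4 sits directly across the source, so P = V²/R with V = 3.30 V.
P_R4 = V² / R4 = (3.30)² / 70.4 Ω = 0.1547 W

0.155 W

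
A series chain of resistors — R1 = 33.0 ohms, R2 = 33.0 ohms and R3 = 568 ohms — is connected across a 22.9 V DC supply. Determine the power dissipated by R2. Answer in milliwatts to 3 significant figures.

43.1 mW

Since the resistors are in series they all carry the loop current I = V/R_total; the power in any one is I²R.
R_total = 33.0 + 33.0 + 568 = 634.0 Ω
I = V / R_total = 22.9 / 634.0 = 0.03612 A
P_R2 = I² × R2 = (0.03612)² × 33.0 = 0.04305 W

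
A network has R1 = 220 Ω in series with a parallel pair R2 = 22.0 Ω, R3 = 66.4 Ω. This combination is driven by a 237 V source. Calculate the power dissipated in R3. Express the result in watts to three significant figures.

Reduce the parallel pair to R_p first; the network is then a simple series string.
R_p = (22.0×66.4)/(22.0+66.4) = 16.52 Ω
R_total = 220 + 16.52 = 236.5 Ω
I = V / R_total = 237 / 236.5 = 1.002 A
Voltage across the parallel pair: V_p = I × R_p = 1.002 × 16.52 = 16.56 V
R3 sees V_p directly, so P = V_p² / R3.
P_R3 = (16.56)² / 66.4 = 4.129 W

4.13 W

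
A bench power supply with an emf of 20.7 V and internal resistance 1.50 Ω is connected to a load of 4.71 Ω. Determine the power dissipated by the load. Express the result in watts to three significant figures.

Find the circuit current first, then P = I²R for the load (series elements share I).
I = ε / (r + R) = 20.7 / (1.50 + 4.71) = 3.333 A
P_load = I² R = (3.333)² × 4.71 = 52.33 W

52.3 W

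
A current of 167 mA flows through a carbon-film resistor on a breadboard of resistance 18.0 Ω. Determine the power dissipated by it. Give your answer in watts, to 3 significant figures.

0.502 W

Knowing I and R, the power is just I²R — no need to find V first.
P = (0.1670 A)² × 18.0 Ω = 0.5020 W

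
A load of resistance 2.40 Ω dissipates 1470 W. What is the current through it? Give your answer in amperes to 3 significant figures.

24.7 A

Inverting the appropriate power form: I = √(P / R).
I = √(1470 / 2.40) = 24.75 A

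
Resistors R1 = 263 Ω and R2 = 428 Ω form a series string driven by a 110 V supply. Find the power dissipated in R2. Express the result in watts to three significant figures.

Series elements share the same current, so find I first, then use P = I²R.
R_total = 263 + 428 = 691.0 Ω
I = V / R_total = 110 / 691.0 = 0.1592 A
P_R2 = I² × R2 = (0.1592)² × 428 = 10.85 W

10.8 W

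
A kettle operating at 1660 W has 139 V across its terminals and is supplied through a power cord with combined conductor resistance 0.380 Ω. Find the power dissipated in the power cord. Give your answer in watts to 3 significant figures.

54.2 W

The power cord is a series resistance carrying the load current; its dissipation is I²R_line.
I = P / V = 1660 / 139 = 11.94 A through the power cord.
P_line = I² R_line = (11.94)² × 0.380 = 54.20 W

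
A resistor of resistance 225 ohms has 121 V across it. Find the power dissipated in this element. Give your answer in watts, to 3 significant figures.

65.1 W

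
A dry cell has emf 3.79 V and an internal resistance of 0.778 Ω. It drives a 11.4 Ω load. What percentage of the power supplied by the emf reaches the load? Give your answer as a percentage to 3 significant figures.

93.6 %

Efficiency is P_load / P_total. With a series r and R sharing the same I, P = I²R for each, so η = R/(R+r).
η = R / (R + r) = 11.4 / (11.4 + 0.778) = 0.9361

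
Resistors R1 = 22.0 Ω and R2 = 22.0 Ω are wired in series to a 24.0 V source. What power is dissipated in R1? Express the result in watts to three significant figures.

In a series string the same current flows through every resistor — find that current, then P = I²R for the one we want.
R_total = 22.0 + 22.0 = 44.00 Ω
I = V / R_total = 24.0 / 44.00 = 0.5455 A
P_R1 = I² × R1 = (0.5455)² × 22.0 = 6.545 W

6.55 W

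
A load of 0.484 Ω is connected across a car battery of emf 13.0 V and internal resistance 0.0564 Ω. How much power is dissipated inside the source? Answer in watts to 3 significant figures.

The source's internal resistance is just another series element carrying I; its dissipation is I²r.
I = ε / (r + R) = 13.0 / (0.0564 + 0.484) = 24.06 A
P_int = I² r = (24.06)² × 0.0564 = 32.64 W

32.6 W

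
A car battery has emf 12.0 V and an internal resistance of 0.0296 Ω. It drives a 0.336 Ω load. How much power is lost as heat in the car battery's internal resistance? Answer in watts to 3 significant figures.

31.9 W

The internal resistance carries the same current as the load; P_int = I²r.
I = ε / (r + R) = 12.0 / (0.0296 + 0.336) = 32.82 A
P_int = I² r = (32.82)² × 0.0296 = 31.89 W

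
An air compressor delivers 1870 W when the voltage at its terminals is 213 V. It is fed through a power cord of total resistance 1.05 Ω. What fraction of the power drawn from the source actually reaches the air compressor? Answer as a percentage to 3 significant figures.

I = P / V = 1870 / 213 = 8.779 A through the power cord.
P_line = I² R_line = (8.779)² × 1.05 = 80.93 W
P_source = P_load + P_line = 1870 + 80.93 = 1951 W
η = P_load / P_source = 1870 / 1951 = 0.9585

95.9 %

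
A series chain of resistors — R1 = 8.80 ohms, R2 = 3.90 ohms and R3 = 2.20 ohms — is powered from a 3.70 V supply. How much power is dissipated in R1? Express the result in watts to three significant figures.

Series elements share the same current, so find I first, then use P = I²R.
R_total = 8.80 + 3.90 + 2.20 = 14.90 Ω
I = V / R_total = 3.70 / 14.90 = 0.2483 A
P_R1 = I² × R1 = (0.2483)² × 8.80 = 0.5426 W

0.543 W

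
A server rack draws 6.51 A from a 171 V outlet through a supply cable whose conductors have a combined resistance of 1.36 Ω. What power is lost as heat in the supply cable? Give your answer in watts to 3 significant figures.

Only the current and the line resistance are needed for the I²R loss.
The supply cable carries the full 6.51 A.
P_line = I² R_line = (6.510)² × 1.36 = 57.64 W

57.6 W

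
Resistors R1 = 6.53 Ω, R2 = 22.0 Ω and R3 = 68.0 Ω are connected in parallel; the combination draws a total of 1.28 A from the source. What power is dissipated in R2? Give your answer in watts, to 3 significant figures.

Parallel branches share V, not I — compute V via R_eq, then use V²/R for the target branch.
1/R_eq = 1/6.53 + 1/22.0 + 1/68.0 ⇒ R_eq = 4.688 Ω
V = I_total × R_eq = 1.280 × 4.688 = 6.001 V
P_R2 = V² / R2 = (6.001)² / 22.0 = 1.637 W

1.64 W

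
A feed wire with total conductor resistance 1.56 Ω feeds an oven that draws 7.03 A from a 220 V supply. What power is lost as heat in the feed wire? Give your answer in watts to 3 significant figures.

77.1 W

Line loss is just I²R for the cable — we know both I and R_line directly.
The feed wire carries the full 7.03 A.
P_line = I² R_line = (7.030)² × 1.56 = 77.10 W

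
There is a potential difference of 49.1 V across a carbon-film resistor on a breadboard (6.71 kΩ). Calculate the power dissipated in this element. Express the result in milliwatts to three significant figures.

359 mW

Voltage and resistance are given, so P = V²/R is the one-step route.
P = (49.1 V)² / 6710 Ω = 0.3593 W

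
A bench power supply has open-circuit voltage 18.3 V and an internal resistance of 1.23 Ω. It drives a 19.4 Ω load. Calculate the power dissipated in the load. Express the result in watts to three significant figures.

With r and R in series, I = ε/(r+R); the load dissipates I²R.
I = ε / (r + R) = 18.3 / (1.23 + 19.4) = 0.8871 A
P_load = I² R = (0.8871)² × 19.4 = 15.27 W

15.3 W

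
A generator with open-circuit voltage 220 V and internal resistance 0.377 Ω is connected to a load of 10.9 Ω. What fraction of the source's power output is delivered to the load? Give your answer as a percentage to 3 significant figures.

96.7 %

Efficiency is P_load / P_total. With a series r and R sharing the same I, P = I²R for each, so η = R/(R+r).
η = R / (R + r) = 10.9 / (10.9 + 0.377) = 0.9666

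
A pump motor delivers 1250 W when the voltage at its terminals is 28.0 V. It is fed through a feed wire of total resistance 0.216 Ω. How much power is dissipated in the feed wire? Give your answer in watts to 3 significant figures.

430 W

Line loss is just I²R for the cable — we know both I and R_line directly.
I = P / V = 1250 / 28.0 = 44.64 A through the feed wire.
P_line = I² R_line = (44.64)² × 0.216 = 430.5 W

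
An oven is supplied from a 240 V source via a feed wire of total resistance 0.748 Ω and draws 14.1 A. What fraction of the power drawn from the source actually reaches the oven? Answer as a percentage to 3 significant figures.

95.6 %

The feed wire carries the full 14.1 A.
P_line = I² R_line = (14.10)² × 0.748 = 148.7 W
P_source = V I = 240 × 14.10 = 3384 W; P_load = 3235 W
η = P_load / P_source = 3235 / 3384 = 0.9561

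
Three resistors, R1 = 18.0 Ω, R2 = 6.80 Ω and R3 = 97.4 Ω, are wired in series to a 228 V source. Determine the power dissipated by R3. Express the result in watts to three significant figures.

339 W

Every series element carries the same I. Get I from the total resistance, then P = I² × R3.
R_total = 18.0 + 6.80 + 97.4 = 122.2 Ω
I = V / R_total = 228 / 122.2 = 1.866 A
P_R3 = I² × R3 = (1.866)² × 97.4 = 339.1 W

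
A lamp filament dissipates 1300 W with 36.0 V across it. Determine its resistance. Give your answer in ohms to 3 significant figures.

0.997 Ω

From P = V I = I²R = V²/R, with the two given quantities we get R = V² / P.
R = (36.0)² / 1300 = 0.9969 Ω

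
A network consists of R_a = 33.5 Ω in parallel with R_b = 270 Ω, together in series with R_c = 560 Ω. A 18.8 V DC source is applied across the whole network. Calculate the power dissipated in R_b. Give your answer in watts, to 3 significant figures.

0.00334 W

Collapse the R_a‖R_b pair into one equivalent R_p; then R_p and R_c form a series string.
R_p = (33.5×270)/(33.5+270) = 29.80 Ω
R_total = R_p + 560 = 29.80 + 560 = 589.8 Ω
I = V / R_total = 18.8 / 589.8 = 0.03188 A
Voltage across the parallel pair: V_p = I × R_p = 0.03188 × 29.80 = 0.9500 V
R_b has V_p across it, so P = V_p²/R_b.
P_R_b = (0.9500)² / 270 = 0.003342 W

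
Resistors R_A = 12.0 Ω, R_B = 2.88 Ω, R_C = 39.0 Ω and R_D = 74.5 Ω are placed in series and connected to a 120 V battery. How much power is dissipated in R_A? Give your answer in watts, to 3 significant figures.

10.5 W

Since the resistors are in series they all carry the loop current I = V/R_total; the power in any one is I²R.
R_total = 12.0 + 2.88 + 39.0 + 74.5 = 128.4 Ω
I = V / R_total = 120 / 128.4 = 0.9347 A
P_R_A = I² × R_A = (0.9347)² × 12.0 = 10.48 W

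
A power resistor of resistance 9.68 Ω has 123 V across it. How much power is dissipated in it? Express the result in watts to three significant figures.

1560 W

With V across and R both known, P = V²/R gives the dissipation directly.
P = (123 V)² / 9.68 Ω = 1563 W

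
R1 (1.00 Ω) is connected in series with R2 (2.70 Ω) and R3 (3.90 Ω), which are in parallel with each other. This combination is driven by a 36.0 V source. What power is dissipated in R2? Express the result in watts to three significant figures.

Collapse R2‖R3 to a single equivalent, reducing the network to two series elements.
R_p = (2.70×3.90)/(2.70+3.90) = 1.595 Ω
R_total = 1.00 + 1.595 = 2.595 Ω
I = V / R_total = 36.0 / 2.595 = 13.87 A
Voltage across the parallel pair: V_p = I × R_p = 13.87 × 1.595 = 22.13 V
R2 sees V_p directly, so P = V_p² / R2.
P_R2 = (22.13)² / 2.70 = 181.4 W

181 W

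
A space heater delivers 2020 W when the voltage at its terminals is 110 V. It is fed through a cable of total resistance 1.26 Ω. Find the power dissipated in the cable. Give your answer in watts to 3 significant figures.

425 W

Only the current and the line resistance are needed for the I²R loss.
I = P / V = 2020 / 110 = 18.36 A through the cable.
P_line = I² R_line = (18.36)² × 1.26 = 424.9 W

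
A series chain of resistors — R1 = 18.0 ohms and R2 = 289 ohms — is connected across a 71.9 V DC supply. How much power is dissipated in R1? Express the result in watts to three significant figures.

0.987 W

In a series string the same current flows through every resistor — find that current, then P = I²R for the one we want.
R_total = 18.0 + 289 = 307.0 Ω
I = V / R_total = 71.9 / 307.0 = 0.2342 A
P_R1 = I² × R1 = (0.2342)² × 18.0 = 0.9873 W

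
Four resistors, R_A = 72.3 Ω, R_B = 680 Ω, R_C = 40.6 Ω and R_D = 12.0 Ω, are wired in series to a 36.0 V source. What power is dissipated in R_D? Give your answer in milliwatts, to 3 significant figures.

In a series string the same current flows through every resistor — find that current, then P = I²R for the one we want.
R_total = 72.3 + 680 + 40.6 + 12.0 = 804.9 Ω
I = V / R_total = 36.0 / 804.9 = 0.04473 A
P_R_D = I² × R_D = (0.04473)² × 12.0 = 0.02401 W

24.0 mW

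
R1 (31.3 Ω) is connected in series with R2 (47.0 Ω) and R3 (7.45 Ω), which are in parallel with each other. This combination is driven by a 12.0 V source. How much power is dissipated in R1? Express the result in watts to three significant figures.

Reduce the parallel pair to R_p first; the network is then a simple series string.
R_p = (47.0×7.45)/(47.0+7.45) = 6.431 Ω
R_total = 31.3 + 6.431 = 37.73 Ω
I = V / R_total = 12.0 / 37.73 = 0.3180 A
R1 is in the main series path, so its power is I²R1.
P_R1 = (0.3180)² × 31.3 = 3.166 W

3.17 W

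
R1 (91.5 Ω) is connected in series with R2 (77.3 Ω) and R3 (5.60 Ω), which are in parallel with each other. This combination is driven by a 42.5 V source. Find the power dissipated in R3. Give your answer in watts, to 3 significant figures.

Collapse R2‖R3 to a single equivalent, reducing the network to two series elements.
R_p = (77.3×5.60)/(77.3+5.60) = 5.222 Ω
R_total = 91.5 + 5.222 = 96.72 Ω
I = V / R_total = 42.5 / 96.72 = 0.4394 A
Voltage across the parallel pair: V_p = I × R_p = 0.4394 × 5.222 = 2.294 V
With V_p across R3, its power is V_p²/R3.
P_R3 = (2.294)² / 5.60 = 0.9401 W

0.940 W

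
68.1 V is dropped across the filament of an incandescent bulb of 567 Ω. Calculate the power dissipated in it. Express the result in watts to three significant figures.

With V across and R both known, P = V²/R gives the dissipation directly.
P = (68.1 V)² / 567 Ω = 8.179 W

8.18 W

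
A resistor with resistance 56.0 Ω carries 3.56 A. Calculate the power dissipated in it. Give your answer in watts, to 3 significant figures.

Current and resistance are given, so P = I²R is the direct form.
P = (3.560 A)² × 56.0 Ω = 709.7 W

710 W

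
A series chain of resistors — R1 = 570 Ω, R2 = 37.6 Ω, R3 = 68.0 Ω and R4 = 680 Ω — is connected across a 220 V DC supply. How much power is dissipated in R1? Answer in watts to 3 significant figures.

15.0 W

Every series element carries the same I. Get I from the total resistance, then P = I² × R1.
R_total = 570 + 37.6 + 68.0 + 680 = 1356 Ω
I = V / R_total = 220 / 1356 = 0.1623 A
P_R1 = I² × R1 = (0.1623)² × 570 = 15.01 W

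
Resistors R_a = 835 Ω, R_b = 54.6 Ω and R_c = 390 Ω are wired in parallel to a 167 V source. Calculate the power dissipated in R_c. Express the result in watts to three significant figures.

71.5 W

R_c sits directly across the source, so P = V²/R with V = 167 V.
P_R_c = V² / R_c = (167)² / 390 Ω = 71.51 W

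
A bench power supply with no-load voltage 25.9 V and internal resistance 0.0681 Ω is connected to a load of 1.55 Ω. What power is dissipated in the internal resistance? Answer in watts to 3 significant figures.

17.4 W

The internal resistance carries the same current as the load; P_int = I²r.
I = ε / (r + R) = 25.9 / (0.0681 + 1.55) = 16.01 A
P_int = I² r = (16.01)² × 0.0681 = 17.45 W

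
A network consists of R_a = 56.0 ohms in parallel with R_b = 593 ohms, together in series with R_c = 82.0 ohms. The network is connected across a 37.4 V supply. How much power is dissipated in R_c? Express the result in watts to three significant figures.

Collapse the R_a‖R_b pair into one equivalent R_p; then R_p and R_c form a series string.
R_p = (56.0×593)/(56.0+593) = 51.17 Ω
R_total = R_p + 82.0 = 51.17 + 82.0 = 133.2 Ω
I = V / R_total = 37.4 / 133.2 = 0.2808 A
R_c is the series element, so its power is I²R.
P_R_c = (0.2808)² × 82.0 = 6.468 W

6.47 W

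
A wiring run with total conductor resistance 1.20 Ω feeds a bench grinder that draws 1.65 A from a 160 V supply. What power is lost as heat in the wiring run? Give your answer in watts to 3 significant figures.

3.27 W

Only the current and the line resistance are needed for the I²R loss.
The wiring run carries the full 1.65 A.
P_line = I² R_line = (1.650)² × 1.20 = 3.267 W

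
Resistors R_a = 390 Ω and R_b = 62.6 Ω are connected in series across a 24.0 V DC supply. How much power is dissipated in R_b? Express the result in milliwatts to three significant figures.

176 mW

In a series string the same current flows through every resistor — find that current, then P = I²R for the one we want.
R_total = 390 + 62.6 = 452.6 Ω
I = V / R_total = 24.0 / 452.6 = 0.05303 A
P_R_b = I² × R_b = (0.05303)² × 62.6 = 0.1760 W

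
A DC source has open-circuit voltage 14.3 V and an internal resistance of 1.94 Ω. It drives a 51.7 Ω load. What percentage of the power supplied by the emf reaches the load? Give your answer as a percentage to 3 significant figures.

Efficiency is P_load / P_total. With a series r and R sharing the same I, P = I²R for each, so η = R/(R+r).
η = R / (R + r) = 51.7 / (51.7 + 1.94) = 0.9638

96.4 %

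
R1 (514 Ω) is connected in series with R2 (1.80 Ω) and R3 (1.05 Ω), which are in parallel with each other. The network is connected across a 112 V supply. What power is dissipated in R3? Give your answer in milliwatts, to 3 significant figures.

Replace R2 and R3 with their parallel equivalent so the circuit becomes R1 in series with R_p.
R_p = (1.80×1.05)/(1.80+1.05) = 0.6632 Ω
R_total = 514 + 0.6632 = 514.7 Ω
I = V / R_total = 112 / 514.7 = 0.2176 A
Voltage across the parallel pair: V_p = I × R_p = 0.2176 × 0.6632 = 0.1443 V
With V_p across R3, its power is V_p²/R3.
P_R3 = (0.1443)² / 1.05 = 0.01984 W

19.8 mW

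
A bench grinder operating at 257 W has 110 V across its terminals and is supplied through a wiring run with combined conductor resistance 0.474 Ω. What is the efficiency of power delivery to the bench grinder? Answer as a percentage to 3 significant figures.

I = P / V = 257 / 110 = 2.336 A through the wiring run.
P_line = I² R_line = (2.336)² × 0.474 = 2.587 W
P_source = P_load + P_line = 257.0 + 2.587 = 259.6 W
η = P_load / P_source = 257.0 / 259.6 = 0.9900

99.0 %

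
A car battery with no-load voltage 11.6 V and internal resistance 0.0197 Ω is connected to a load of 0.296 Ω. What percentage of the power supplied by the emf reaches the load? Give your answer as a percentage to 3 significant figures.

93.8 %

η = P_load/(P_load+P_int) = I²R/(I²R+I²r) = R/(R+r) — the I² cancels for series elements.
η = R / (R + r) = 0.296 / (0.296 + 0.0197) = 0.9376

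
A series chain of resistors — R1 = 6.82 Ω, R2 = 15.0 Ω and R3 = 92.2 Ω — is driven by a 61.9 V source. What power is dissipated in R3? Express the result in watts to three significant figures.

27.2 W

Since the resistors are in series they all carry the loop current I = V/R_total; the power in any one is I²R.
R_total = 6.82 + 15.0 + 92.2 = 114.0 Ω
I = V / R_total = 61.9 / 114.0 = 0.5429 A
P_R3 = I² × R3 = (0.5429)² × 92.2 = 27.17 W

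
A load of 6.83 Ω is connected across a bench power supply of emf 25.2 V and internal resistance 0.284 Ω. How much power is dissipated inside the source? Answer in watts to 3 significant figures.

3.56 W

The source's internal resistance is just another series element carrying I; its dissipation is I²r.
I = ε / (r + R) = 25.2 / (0.284 + 6.83) = 3.542 A
P_int = I² r = (3.542)² × 0.284 = 3.564 W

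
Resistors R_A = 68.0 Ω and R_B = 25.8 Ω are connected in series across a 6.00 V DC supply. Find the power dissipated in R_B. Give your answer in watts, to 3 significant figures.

Since the resistors are in series they all carry the loop current I = V/R_total; the power in any one is I²R.
R_total = 68.0 + 25.8 = 93.80 Ω
I = V / R_total = 6.00 / 93.80 = 0.06397 A
P_R_B = I² × R_B = (0.06397)² × 25.8 = 0.1056 W

0.106 W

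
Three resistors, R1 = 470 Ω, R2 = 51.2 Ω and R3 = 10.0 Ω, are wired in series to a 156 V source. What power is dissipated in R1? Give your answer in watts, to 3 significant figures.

40.5 W

In a series string the same current flows through every resistor — find that current, then P = I²R for the one we want.
R_total = 470 + 51.2 + 10.0 = 531.2 Ω
I = V / R_total = 156 / 531.2 = 0.2937 A
P_R1 = I² × R1 = (0.2937)² × 470 = 40.54 W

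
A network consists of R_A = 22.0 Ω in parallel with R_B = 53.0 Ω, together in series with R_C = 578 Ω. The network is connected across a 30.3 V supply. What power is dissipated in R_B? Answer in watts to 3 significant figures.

Collapse the R_A‖R_B pair into one equivalent R_p; then R_p and R_C form a series string.
R_p = (22.0×53.0)/(22.0+53.0) = 15.55 Ω
R_total = R_p + 578 = 15.55 + 578 = 593.5 Ω
I = V / R_total = 30.3 / 593.5 = 0.05105 A
Voltage across the parallel pair: V_p = I × R_p = 0.05105 × 15.55 = 0.7936 V
R_B sits across V_p; its power is V_p²/R.
P_R_B = (0.7936)² / 53.0 = 0.01188 W

0.0119 W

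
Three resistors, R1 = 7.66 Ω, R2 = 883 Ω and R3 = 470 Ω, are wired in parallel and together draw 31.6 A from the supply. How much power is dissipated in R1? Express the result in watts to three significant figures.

We need the common branch voltage; get it from I_total × R_eq, then P = V²/R for the branch.
1/R_eq = 1/7.66 + 1/883 + 1/470 ⇒ R_eq = 7.473 Ω
V = I_total × R_eq = 31.60 × 7.473 = 236.2 V
P_R1 = V² / R1 = (236.2)² / 7.66 = 7281 W

7280 W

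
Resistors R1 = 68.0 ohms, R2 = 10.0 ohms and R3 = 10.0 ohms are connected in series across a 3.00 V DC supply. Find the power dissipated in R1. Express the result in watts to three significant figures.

0.0790 W

In a series string the same current flows through every resistor — find that current, then P = I²R for the one we want.
R_total = 68.0 + 10.0 + 10.0 = 88.00 Ω
I = V / R_total = 3.00 / 88.00 = 0.03409 A
P_R1 = I² × R1 = (0.03409)² × 68.0 = 0.07903 W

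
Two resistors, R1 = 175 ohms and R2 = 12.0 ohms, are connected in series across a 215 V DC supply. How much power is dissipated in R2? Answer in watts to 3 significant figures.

15.9 W

Since the resistors are in series they all carry the loop current I = V/R_total; the power in any one is I²R.
R_total = 175 + 12.0 = 187.0 Ω
I = V / R_total = 215 / 187.0 = 1.150 A
P_R2 = I² × R2 = (1.150)² × 12.0 = 15.86 W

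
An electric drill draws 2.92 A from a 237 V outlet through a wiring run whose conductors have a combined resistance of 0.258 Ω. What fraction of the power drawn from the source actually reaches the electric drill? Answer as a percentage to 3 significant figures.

99.7 %

The wiring run carries the full 2.92 A.
P_line = I² R_line = (2.920)² × 0.258 = 2.200 W
P_source = V I = 237 × 2.920 = 692.0 W; P_load = 689.8 W
η = P_load / P_source = 689.8 / 692.0 = 0.9968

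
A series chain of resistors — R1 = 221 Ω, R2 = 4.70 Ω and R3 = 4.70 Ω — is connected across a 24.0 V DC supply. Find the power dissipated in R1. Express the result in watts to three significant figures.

2.40 W

Every series element carries the same I. Get I from the total resistance, then P = I² × R1.
R_total = 221 + 4.70 + 4.70 = 230.4 Ω
I = V / R_total = 24.0 / 230.4 = 0.1042 A
P_R1 = I² × R1 = (0.1042)² × 221 = 2.398 W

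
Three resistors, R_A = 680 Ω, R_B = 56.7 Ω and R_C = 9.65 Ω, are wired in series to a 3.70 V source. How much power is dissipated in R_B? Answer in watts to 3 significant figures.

The current is common to all series resistors; compute it, then apply P = I²R for the target.
R_total = 680 + 56.7 + 9.65 = 746.4 Ω
I = V / R_total = 3.70 / 746.4 = 0.004957 A
P_R_B = I² × R_B = (0.004957)² × 56.7 = 0.001393 W

0.00139 W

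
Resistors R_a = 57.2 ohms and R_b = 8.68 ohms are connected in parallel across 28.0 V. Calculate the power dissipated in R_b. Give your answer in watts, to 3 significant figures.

90.3 W

R_b sits directly across the source, so P = V²/R with V = 28.0 V.
P_R_b = V² / R_b = (28.0)² / 8.68 Ω = 90.32 W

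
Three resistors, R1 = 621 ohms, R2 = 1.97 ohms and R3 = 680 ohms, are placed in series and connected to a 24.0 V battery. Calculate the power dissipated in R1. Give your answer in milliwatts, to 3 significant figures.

211 mW

Since the resistors are in series they all carry the loop current I = V/R_total; the power in any one is I²R.
R_total = 621 + 1.97 + 680 = 1303 Ω
I = V / R_total = 24.0 / 1303 = 0.01842 A
P_R1 = I² × R1 = (0.01842)² × 621 = 0.2107 W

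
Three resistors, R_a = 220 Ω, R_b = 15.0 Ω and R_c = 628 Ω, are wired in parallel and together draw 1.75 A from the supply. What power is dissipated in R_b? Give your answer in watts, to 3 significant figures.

38.5 W

The branches share the same voltage, but only the total current is given — find V from the equivalent resistance first.
1/R_eq = 1/220 + 1/15.0 + 1/628 ⇒ R_eq = 13.74 Ω
V = I_total × R_eq = 1.750 × 13.74 = 24.04 V
P_R_b = V² / R_b = (24.04)² / 15.0 = 38.52 W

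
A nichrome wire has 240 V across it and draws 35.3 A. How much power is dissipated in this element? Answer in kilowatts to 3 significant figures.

With V and I both given, power follows immediately from P = V I.
P = 240 V × 35.30 A = 8472 W

8.47 kW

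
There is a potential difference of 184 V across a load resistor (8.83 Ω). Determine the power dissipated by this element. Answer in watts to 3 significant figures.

3830 W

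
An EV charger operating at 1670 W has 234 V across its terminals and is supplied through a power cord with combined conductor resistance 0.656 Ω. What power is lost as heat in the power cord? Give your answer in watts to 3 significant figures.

33.4 W

Line loss is just I²R for the cable — we know both I and R_line directly.
I = P / V = 1670 / 234 = 7.137 A through the power cord.
P_line = I² R_line = (7.137)² × 0.656 = 33.41 W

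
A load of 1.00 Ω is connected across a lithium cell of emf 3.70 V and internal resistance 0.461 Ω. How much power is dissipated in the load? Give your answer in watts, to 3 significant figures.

6.41 W

The internal resistance and the load are in series, so the same I flows through both; get I from ε/(r+R), then I²R for the load.
I = ε / (r + R) = 3.70 / (0.461 + 1.00) = 2.533 A
P_load = I² R = (2.533)² × 1.00 = 6.414 W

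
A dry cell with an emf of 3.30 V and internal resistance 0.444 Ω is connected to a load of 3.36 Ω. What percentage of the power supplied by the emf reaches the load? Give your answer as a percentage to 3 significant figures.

η = P_load/(P_load+P_int) = I²R/(I²R+I²r) = R/(R+r) — the I² cancels for series elements.
η = R / (R + r) = 3.36 / (3.36 + 0.444) = 0.8833

88.3 %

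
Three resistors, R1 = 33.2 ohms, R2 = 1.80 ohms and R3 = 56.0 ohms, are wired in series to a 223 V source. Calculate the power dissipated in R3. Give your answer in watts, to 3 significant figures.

336 W

Every series element carries the same I. Get I from the total resistance, then P = I² × R3.
R_total = 33.2 + 1.80 + 56.0 = 91.00 Ω
I = V / R_total = 223 / 91.00 = 2.451 A
P_R3 = I² × R3 = (2.451)² × 56.0 = 336.3 W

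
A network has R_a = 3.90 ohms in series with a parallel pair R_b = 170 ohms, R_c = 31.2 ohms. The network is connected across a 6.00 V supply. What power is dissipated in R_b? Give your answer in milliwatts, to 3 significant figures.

161 mW

Replace R_b and R_c with their parallel equivalent so the circuit becomes R_a in series with R_p.
R_p = (170×31.2)/(170+31.2) = 26.36 Ω
R_total = 3.90 + 26.36 = 30.26 Ω
I = V / R_total = 6.00 / 30.26 = 0.1983 A
Voltage across the parallel pair: V_p = I × R_p = 0.1983 × 26.36 = 5.227 V
R_b is across V_p, so use P = V²/R for that branch.
P_R_b = (5.227)² / 170 = 0.1607 W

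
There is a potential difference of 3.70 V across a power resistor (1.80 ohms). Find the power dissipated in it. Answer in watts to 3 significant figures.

We know the drop across the element and its resistance — P = V²/R, one step.
P = (3.70 V)² / 1.80 Ω = 7.606 W

7.61 W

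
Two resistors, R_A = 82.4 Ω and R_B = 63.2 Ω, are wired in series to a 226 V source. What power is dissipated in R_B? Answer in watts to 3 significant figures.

152 W

Every series element carries the same I. Get I from the total resistance, then P = I² × R_B.
R_total = 82.4 + 63.2 = 145.6 Ω
I = V / R_total = 226 / 145.6 = 1.552 A
P_R_B = I² × R_B = (1.552)² × 63.2 = 152.3 W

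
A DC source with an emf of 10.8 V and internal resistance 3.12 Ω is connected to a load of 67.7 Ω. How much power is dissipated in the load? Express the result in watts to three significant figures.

1.57 W

Find the circuit current first, then P = I²R for the load (series elements share I).
I = ε / (r + R) = 10.8 / (3.12 + 67.7) = 0.1525 A
P_load = I² R = (0.1525)² × 67.7 = 1.574 W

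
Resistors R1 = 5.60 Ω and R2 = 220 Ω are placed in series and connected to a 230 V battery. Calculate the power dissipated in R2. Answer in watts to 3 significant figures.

The current is common to all series resistors; compute it, then apply P = I²R for the target.
R_total = 5.60 + 220 = 225.6 Ω
I = V / R_total = 230 / 225.6 = 1.020 A
P_R2 = I² × R2 = (1.020)² × 220 = 228.7 W

229 W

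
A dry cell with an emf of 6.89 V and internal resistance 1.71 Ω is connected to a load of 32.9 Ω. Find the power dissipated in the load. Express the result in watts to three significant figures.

Load and internal resistance form a series loop — compute the loop current, then the load power via I²R.
I = ε / (r + R) = 6.89 / (1.71 + 32.9) = 0.1991 A
P_load = I² R = (0.1991)² × 32.9 = 1.304 W

1.30 W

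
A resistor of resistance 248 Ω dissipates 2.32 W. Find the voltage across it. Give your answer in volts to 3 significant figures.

Rearranging the power relation for the two known quantities gives V = √(P R).
V = √(2.32 × 248) = 23.99 V

24.0 V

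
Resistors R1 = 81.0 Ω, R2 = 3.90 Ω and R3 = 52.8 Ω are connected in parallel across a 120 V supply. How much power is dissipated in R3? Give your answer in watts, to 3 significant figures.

The supply voltage appears across each parallel branch — just use P = V²/R3.
P_R3 = V² / R3 = (120)² / 52.8 Ω = 272.7 W

273 W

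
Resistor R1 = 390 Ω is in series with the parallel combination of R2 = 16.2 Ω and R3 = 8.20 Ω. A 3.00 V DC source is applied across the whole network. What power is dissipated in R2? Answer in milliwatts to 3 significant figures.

0.105 mW

Reduce the parallel pair to R_p first; the network is then a simple series string.
R_p = (16.2×8.20)/(16.2+8.20) = 5.444 Ω
R_total = 390 + 5.444 = 395.4 Ω
I = V / R_total = 3.00 / 395.4 = 0.007586 A
Voltage across the parallel pair: V_p = I × R_p = 0.007586 × 5.444 = 0.04130 V
R2 is across V_p, so use P = V²/R for that branch.
P_R2 = (0.04130)² / 16.2 = 0.0001053 W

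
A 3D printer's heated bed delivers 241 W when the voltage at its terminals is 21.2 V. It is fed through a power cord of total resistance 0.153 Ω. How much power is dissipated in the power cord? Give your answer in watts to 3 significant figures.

19.8 W

The power cord and load are in series, so the same current flows in both; the loss is I²R_line.
I = P / V = 241 / 21.2 = 11.37 A through the power cord.
P_line = I² R_line = (11.37)² × 0.153 = 19.77 W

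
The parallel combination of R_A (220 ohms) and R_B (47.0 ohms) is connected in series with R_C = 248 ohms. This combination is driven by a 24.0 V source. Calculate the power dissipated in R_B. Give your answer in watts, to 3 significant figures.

Collapse the R_A‖R_B pair into one equivalent R_p; then R_p and R_C form a series string.
R_p = (220×47.0)/(220+47.0) = 38.73 Ω
R_total = R_p + 248 = 38.73 + 248 = 286.7 Ω
I = V / R_total = 24.0 / 286.7 = 0.08370 A
Voltage across the parallel pair: V_p = I × R_p = 0.08370 × 38.73 = 3.242 V
Use P = V²/R for R_B with V = V_p.
P_R_B = (3.242)² / 47.0 = 0.2236 W

0.224 W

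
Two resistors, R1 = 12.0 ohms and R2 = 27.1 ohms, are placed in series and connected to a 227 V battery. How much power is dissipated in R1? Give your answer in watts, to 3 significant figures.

Series elements share the same current, so find I first, then use P = I²R.
R_total = 12.0 + 27.1 = 39.10 Ω
I = V / R_total = 227 / 39.10 = 5.806 A
P_R1 = I² × R1 = (5.806)² × 12.0 = 404.5 W

404 W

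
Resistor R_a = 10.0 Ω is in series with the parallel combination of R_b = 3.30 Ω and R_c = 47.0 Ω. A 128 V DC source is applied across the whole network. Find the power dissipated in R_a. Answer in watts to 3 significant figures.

Collapse R_b‖R_c to a single equivalent, reducing the network to two series elements.
R_p = (3.30×47.0)/(3.30+47.0) = 3.083 Ω
R_total = 10.0 + 3.083 = 13.08 Ω
I = V / R_total = 128 / 13.08 = 9.783 A
R_a is in the main series path, so its power is I²R_a.
P_R_a = (9.783)² × 10.0 = 957.1 W

957 W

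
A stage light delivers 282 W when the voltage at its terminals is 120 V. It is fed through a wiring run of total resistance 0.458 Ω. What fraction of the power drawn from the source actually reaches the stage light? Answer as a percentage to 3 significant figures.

I = P / V = 282 / 120 = 2.350 A through the wiring run.
P_line = I² R_line = (2.350)² × 0.458 = 2.529 W
P_source = P_load + P_line = 282.0 + 2.529 = 284.5 W
η = P_load / P_source = 282.0 / 284.5 = 0.9911

99.1 %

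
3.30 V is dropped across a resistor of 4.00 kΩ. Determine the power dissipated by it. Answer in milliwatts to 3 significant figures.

2.72 mW

We know the drop across the element and its resistance — P = V²/R, one step.
P = (3.30 V)² / 4000 Ω = 0.002722 W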